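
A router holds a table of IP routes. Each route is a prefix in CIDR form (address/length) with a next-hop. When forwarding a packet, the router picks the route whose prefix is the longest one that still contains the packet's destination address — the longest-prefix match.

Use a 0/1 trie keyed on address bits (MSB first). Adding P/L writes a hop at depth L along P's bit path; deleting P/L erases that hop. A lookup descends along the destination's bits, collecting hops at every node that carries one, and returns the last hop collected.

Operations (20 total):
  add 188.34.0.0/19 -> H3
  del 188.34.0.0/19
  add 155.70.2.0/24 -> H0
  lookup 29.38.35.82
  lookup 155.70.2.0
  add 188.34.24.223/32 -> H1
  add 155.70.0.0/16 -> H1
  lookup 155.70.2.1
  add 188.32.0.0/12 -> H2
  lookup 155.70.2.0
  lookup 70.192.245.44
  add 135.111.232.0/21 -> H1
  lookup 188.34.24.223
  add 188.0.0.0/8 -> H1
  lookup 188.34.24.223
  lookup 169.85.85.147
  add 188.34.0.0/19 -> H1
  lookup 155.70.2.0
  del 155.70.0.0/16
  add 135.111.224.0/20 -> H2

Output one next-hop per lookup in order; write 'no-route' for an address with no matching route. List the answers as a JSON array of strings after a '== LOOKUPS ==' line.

Process each operation:
  add 188.34.0.0/19 -> H3 at depth 19
  - 188.34.0.0/19 clear@19
  add 155.70.2.0/24 -> H0 at depth 24
  ? 29.38.35.82  path d0:-  best=no-route
  ? 155.70.2.0  path d0:-→d1:-→d2:-→d3:-→d4:-→d5:-→d6:-→d7:-→d8:-→d9:-→d10:-→d11:-→d12:-→d13:-→d14:-→d15:-→d16:-→d17:-→d18:-→d19:-→d20:-→d21:-→d22:-→d23:-→d24:H0  best=H0
  add 188.34.24.223/32 -> H1 at depth 32
  add 155.70.0.0/16 -> H1 at depth 16
  ? 155.70.2.1  path d0:-→d1:-→d2:-→d3:-→d4:-→d5:-→d6:-→d7:-→d8:-→d9:-→d10:-→d11:-→d12:-→d13:-→d14:-→d15:-→d16:H1→d17:-→d18:-→d19:-→d20:-→d21:-→d22:-→d23:-→d24:H0  best=H0
  add 188.32.0.0/12 -> H2 at depth 12
  ? 155.70.2.0  path d0:-→d1:-→d2:-→d3:-→d4:-→d5:-→d6:-→d7:-→d8:-→d9:-→d10:-→d11:-→d12:-→d13:-→d14:-→d15:-→d16:H1→d17:-→d18:-→d19:-→d20:-→d21:-→d22:-→d23:-→d24:H0  best=H0
  ? 70.192.245.44  path d0:-  best=no-route
  add 135.111.232.0/21 -> H1 at depth 21
  ? 188.34.24.223  path d0:-→d1:-→d2:-→d3:-→d4:-→d5:-→d6:-→d7:-→d8:-→d9:-→d10:-→d11:-→d12:H2→d13:-→d14:-→d15:-→d16:-→d17:-→d18:-→d19:-→d20:-→d21:-→d22:-→d23:-→d24:-→d25:-→d26:-→d27:-→d28:-→d29:-→d30:-→d31:-→d32:H1  best=H1
  add 188.0.0.0/8 -> H1 at depth 8
  ? 188.34.24.223  path d0:-→d1:-→d2:-→d3:-→d4:-→d5:-→d6:-→d7:-→d8:H1→d9:-→d10:-→d11:-→d12:H2→d13:-→d14:-→d15:-→d16:-→d17:-→d18:-→d19:-→d20:-→d21:-→d22:-→d23:-→d24:-→d25:-→d26:-→d27:-→d28:-→d29:-→d30:-→d31:-→d32:H1  best=H1
  ? 169.85.85.147  path d0:-→d1:-→d2:-→d3:-  best=no-route
  add 188.34.0.0/19 -> H1 at depth 19
  ? 155.70.2.0  path d0:-→d1:-→d2:-→d3:-→d4:-→d5:-→d6:-→d7:-→d8:-→d9:-→d10:-→d11:-→d12:-→d13:-→d14:-→d15:-→d16:H1→d17:-→d18:-→d19:-→d20:-→d21:-→d22:-→d23:-→d24:H0  best=H0
  - 155.70.0.0/16 clear@16
  add 135.111.224.0/20 -> H2 at depth 20

== LOOKUPS ==
["no-route","H0","H0","H0","no-route","H1","H1","no-route","H0"]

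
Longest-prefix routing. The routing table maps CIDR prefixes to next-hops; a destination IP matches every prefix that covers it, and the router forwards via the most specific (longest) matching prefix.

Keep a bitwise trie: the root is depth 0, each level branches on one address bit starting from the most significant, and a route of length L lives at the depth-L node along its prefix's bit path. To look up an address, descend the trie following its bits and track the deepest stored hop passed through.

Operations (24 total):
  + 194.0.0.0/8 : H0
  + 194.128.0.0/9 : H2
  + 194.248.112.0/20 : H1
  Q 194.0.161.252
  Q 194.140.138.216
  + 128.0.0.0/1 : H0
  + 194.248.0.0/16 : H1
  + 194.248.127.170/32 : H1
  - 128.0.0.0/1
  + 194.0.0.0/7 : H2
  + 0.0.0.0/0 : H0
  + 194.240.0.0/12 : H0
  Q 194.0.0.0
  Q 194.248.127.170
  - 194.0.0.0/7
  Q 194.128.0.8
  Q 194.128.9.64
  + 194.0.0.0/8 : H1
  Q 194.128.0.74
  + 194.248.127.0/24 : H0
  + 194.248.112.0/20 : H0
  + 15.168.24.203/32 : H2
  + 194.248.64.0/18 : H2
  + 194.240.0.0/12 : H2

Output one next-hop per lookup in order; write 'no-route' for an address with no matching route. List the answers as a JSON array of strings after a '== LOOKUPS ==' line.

Trace:
  + 194.0.0.0/8 (H0) depth=8
  + 194.128.0.0/9 (H2) depth=9
  + 194.248.112.0/20 (H1) depth=20
  ? 194.0.161.252  path d0:-→d1:-→d2:-→d3:-→d4:-→d5:-→d6:-→d7:-→d8:H0  best=H0
  ? 194.140.138.216  path d0:-→d1:-→d2:-→d3:-→d4:-→d5:-→d6:-→d7:-→d8:H0→d9:H2  best=H2
  + 128.0.0.0/1 (H0) depth=1
  + 194.248.0.0/16 (H1) depth=16
  + 194.248.127.170/32 (H1) depth=32
  - 128.0.0.0/1 clear@1
  + 194.0.0.0/7 (H2) depth=7
  + 0.0.0.0/0 (H0) depth=0
  + 194.240.0.0/12 (H0) depth=12
  ? 194.0.0.0  path d0:H0→d1:-→d2:-→d3:-→d4:-→d5:-→d6:-→d7:H2→d8:H0  best=H0
  ? 194.248.127.170  path d0:H0→d1:-→d2:-→d3:-→d4:-→d5:-→d6:-→d7:H2→d8:H0→d9:H2→d10:-→d11:-→d12:H0→d13:-→d14:-→d15:-→d16:H1→d17:-→d18:-→d19:-→d20:H1→d21:-→d22:-→d23:-→d24:-→d25:-→d26:-→d27:-→d28:-→d29:-→d30:-→d31:-→d32:H1  best=H1
  - 194.0.0.0/7 clear@7
  ? 194.128.0.8  path d0:H0→d1:-→d2:-→d3:-→d4:-→d5:-→d6:-→d7:-→d8:H0→d9:H2  best=H2
  ? 194.128.9.64  path d0:H0→d1:-→d2:-→d3:-→d4:-→d5:-→d6:-→d7:-→d8:H0→d9:H2  best=H2
  + 194.0.0.0/8 (H1) depth=8
  ? 194.128.0.74  path d0:H0→d1:-→d2:-→d3:-→d4:-→d5:-→d6:-→d7:-→d8:H1→d9:H2  best=H2
  + 194.248.127.0/24 (H0) depth=24
  + 194.248.112.0/20 (H0) depth=20
  + 15.168.24.203/32 (H2) depth=32
  + 194.248.64.0/18 (H2) depth=18
  + 194.240.0.0/12 (H2) depth=12

== LOOKUPS ==
["H0","H2","H0","H1","H2","H2","H2"]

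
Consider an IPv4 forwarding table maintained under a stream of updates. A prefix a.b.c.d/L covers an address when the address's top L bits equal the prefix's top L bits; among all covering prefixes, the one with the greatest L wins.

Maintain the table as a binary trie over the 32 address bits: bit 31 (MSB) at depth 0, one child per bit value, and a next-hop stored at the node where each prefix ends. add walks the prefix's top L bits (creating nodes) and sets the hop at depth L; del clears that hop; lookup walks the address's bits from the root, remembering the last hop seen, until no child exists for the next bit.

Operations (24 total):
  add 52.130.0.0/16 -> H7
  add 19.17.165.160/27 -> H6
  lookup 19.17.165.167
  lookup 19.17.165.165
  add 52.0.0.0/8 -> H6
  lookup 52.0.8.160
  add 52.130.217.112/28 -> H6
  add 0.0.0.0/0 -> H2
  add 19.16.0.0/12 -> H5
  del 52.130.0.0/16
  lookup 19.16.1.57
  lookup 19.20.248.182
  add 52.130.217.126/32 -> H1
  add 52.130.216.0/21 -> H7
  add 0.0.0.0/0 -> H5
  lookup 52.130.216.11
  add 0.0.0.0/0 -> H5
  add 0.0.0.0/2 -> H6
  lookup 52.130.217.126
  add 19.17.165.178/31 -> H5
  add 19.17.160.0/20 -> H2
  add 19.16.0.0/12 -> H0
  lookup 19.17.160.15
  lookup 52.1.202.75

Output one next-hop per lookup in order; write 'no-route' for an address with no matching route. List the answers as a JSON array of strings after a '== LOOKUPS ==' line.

Process each operation:
  add 52.130.0.0/16 -> H7 at depth 16
  add 19.17.165.160/27 -> H6 at depth 27
  Q 19.17.165.167: descend 000100110001000110100101101 ; hops seen [H6] ; pick H6
  Q 19.17.165.165: descend 000100110001000110100101101 ; hops seen [H6] ; pick H6
  add 52.0.0.0/8 -> H6 at depth 8
  Q 52.0.8.160: descend 00110100 ; hops seen [H6] ; pick H6
  add 52.130.217.112/28 -> H6 at depth 28
  add 0.0.0.0/0 -> H2 at depth 0
  add 19.16.0.0/12 -> H5 at depth 12
  - 52.130.0.0/16 clear@16
  Q 19.16.1.57: descend 000100110001000 ; hops seen [H2,H5] ; pick H5
  Q 19.20.248.182: descend 0001001100010 ; hops seen [H2,H5] ; pick H5
  add 52.130.217.126/32 -> H1 at depth 32
  add 52.130.216.0/21 -> H7 at depth 21
  add 0.0.0.0/0 -> H5 at depth 0
  Q 52.130.216.11: descend 00110100100000101101100 ; hops seen [H5,H6,H7] ; pick H7
  add 0.0.0.0/0 -> H5 at depth 0
  add 0.0.0.0/2 -> H6 at depth 2
  Q 52.130.217.126: descend 00110100100000101101100101111110 ; hops seen [H5,H6,H6,H7,H6,H1] ; pick H1
  add 19.17.165.178/31 -> H5 at depth 31
  add 19.17.160.0/20 -> H2 at depth 20
  add 19.16.0.0/12 -> H0 at depth 12
  Q 19.17.160.15: descend 000100110001000110100 ; hops seen [H5,H6,H0,H2] ; pick H2
  Q 52.1.202.75: descend 00110100 ; hops seen [H5,H6,H6] ; pick H6

== LOOKUPS ==
["H6","H6","H6","H5","H5","H7","H1","H2","H6"]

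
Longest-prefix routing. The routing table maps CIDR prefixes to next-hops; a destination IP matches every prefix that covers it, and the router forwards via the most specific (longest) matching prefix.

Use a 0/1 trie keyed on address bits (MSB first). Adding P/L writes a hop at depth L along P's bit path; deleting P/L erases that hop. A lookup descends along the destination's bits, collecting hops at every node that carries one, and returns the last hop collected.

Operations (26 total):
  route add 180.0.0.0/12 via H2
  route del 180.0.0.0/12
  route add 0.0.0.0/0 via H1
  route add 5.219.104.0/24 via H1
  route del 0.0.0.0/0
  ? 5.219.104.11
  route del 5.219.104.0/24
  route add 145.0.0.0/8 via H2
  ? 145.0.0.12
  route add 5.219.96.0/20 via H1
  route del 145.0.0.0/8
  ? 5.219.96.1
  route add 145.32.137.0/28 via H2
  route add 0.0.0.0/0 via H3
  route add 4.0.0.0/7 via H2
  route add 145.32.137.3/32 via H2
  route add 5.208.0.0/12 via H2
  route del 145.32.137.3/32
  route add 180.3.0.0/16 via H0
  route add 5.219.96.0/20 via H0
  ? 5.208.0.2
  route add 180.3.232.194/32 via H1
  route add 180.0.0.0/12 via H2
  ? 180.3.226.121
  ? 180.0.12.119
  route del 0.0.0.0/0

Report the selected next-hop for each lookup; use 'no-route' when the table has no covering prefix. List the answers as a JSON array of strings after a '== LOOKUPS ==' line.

Apply in order:
  add 180.0.0.0/12 -> H2 at depth 12
  del 180.0.0.0/12 (clear depth 12)
  add 0.0.0.0/0 -> H1 at depth 0
  add 5.219.104.0/24 -> H1 at depth 24
  del 0.0.0.0/0 (clear depth 0)
  lookup 5.219.104.11: bits 000001011101101101101000 walk d0:-→d1:-→d2:-→d3:-→d4:-→d5:-→d6:-→d7:-→d8:-→d9:-→d10:-→d11:-→d12:-→d13:-→d14:-→d15:-→d16:-→d17:-→d18:-→d19:-→d20:-→d21:-→d22:-→d23:-→d24:H1 -> H1
  del 5.219.104.0/24 (clear depth 24)
  add 145.0.0.0/8 -> H2 at depth 8
  lookup 145.0.0.12: bits 10010001 walk d0:-→d1:-→d2:-→d3:-→d4:-→d5:-→d6:-→d7:-→d8:H2 -> H2
  add 5.219.96.0/20 -> H1 at depth 20
  del 145.0.0.0/8 (clear depth 8)
  lookup 5.219.96.1: bits 00000101110110110110 walk d0:-→d1:-→d2:-→d3:-→d4:-→d5:-→d6:-→d7:-→d8:-→d9:-→d10:-→d11:-→d12:-→d13:-→d14:-→d15:-→d16:-→d17:-→d18:-→d19:-→d20:H1 -> H1
  add 145.32.137.0/28 -> H2 at depth 28
  add 0.0.0.0/0 -> H3 at depth 0
  add 4.0.0.0/7 -> H2 at depth 7
  add 145.32.137.3/32 -> H2 at depth 32
  add 5.208.0.0/12 -> H2 at depth 12
  del 145.32.137.3/32 (clear depth 32)
  add 180.3.0.0/16 -> H0 at depth 16
  add 5.219.96.0/20 -> H0 at depth 20
  lookup 5.208.0.2: bits 000001011101 walk d0:H3→d1:-→d2:-→d3:-→d4:-→d5:-→d6:-→d7:H2→d8:-→d9:-→d10:-→d11:-→d12:H2 -> H2
  add 180.3.232.194/32 -> H1 at depth 32
  add 180.0.0.0/12 -> H2 at depth 12
  lookup 180.3.226.121: bits 10110100000000111110 walk d0:H3→d1:-→d2:-→d3:-→d4:-→d5:-→d6:-→d7:-→d8:-→d9:-→d10:-→d11:-→d12:H2→d13:-→d14:-→d15:-→d16:H0→d17:-→d18:-→d19:-→d20:- -> H0
  lookup 180.0.12.119: bits 10110100000000 walk d0:H3→d1:-→d2:-→d3:-→d4:-→d5:-→d6:-→d7:-→d8:-→d9:-→d10:-→d11:-→d12:H2→d13:-→d14:- -> H2
  del 0.0.0.0/0 (clear depth 0)

== LOOKUPS ==
["H1","H2","H1","H2","H0","H2"]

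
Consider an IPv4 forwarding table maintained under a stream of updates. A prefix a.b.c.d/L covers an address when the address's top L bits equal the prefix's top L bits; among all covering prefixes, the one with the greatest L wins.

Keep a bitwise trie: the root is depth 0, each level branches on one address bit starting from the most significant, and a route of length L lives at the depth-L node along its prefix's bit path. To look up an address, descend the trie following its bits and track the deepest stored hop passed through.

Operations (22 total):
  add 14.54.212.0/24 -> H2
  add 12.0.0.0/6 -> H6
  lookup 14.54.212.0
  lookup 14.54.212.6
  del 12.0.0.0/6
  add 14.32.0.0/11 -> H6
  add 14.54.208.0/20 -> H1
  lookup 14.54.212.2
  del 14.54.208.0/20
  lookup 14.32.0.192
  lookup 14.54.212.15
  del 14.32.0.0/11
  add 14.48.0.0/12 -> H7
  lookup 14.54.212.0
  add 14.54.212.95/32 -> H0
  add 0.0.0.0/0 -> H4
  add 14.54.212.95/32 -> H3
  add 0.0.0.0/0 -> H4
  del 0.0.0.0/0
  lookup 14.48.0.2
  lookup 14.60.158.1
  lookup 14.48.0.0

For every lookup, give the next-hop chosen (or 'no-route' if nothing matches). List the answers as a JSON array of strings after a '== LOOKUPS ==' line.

Apply in order:
  add 14.54.212.0/24 -> H2 at depth 24
  add 12.0.0.0/6 -> H6 at depth 6
  ? 14.54.212.0  path d0:-→d1:-→d2:-→d3:-→d4:-→d5:-→d6:H6→d7:-→d8:-→d9:-→d10:-→d11:-→d12:-→d13:-→d14:-→d15:-→d16:-→d17:-→d18:-→d19:-→d20:-→d21:-→d22:-→d23:-→d24:H2  best=H2
  ? 14.54.212.6  path d0:-→d1:-→d2:-→d3:-→d4:-→d5:-→d6:H6→d7:-→d8:-→d9:-→d10:-→d11:-→d12:-→d13:-→d14:-→d15:-→d16:-→d17:-→d18:-→d19:-→d20:-→d21:-→d22:-→d23:-→d24:H2  best=H2
  - 12.0.0.0/6 clear@6
  add 14.32.0.0/11 -> H6 at depth 11
  add 14.54.208.0/20 -> H1 at depth 20
  ? 14.54.212.2  path d0:-→d1:-→d2:-→d3:-→d4:-→d5:-→d6:-→d7:-→d8:-→d9:-→d10:-→d11:H6→d12:-→d13:-→d14:-→d15:-→d16:-→d17:-→d18:-→d19:-→d20:H1→d21:-→d22:-→d23:-→d24:H2  best=H2
  - 14.54.208.0/20 clear@20
  ? 14.32.0.192  path d0:-→d1:-→d2:-→d3:-→d4:-→d5:-→d6:-→d7:-→d8:-→d9:-→d10:-→d11:H6  best=H6
  ? 14.54.212.15  path d0:-→d1:-→d2:-→d3:-→d4:-→d5:-→d6:-→d7:-→d8:-→d9:-→d10:-→d11:H6→d12:-→d13:-→d14:-→d15:-→d16:-→d17:-→d18:-→d19:-→d20:-→d21:-→d22:-→d23:-→d24:H2  best=H2
  - 14.32.0.0/11 clear@11
  add 14.48.0.0/12 -> H7 at depth 12
  ? 14.54.212.0  path d0:-→d1:-→d2:-→d3:-→d4:-→d5:-→d6:-→d7:-→d8:-→d9:-→d10:-→d11:-→d12:H7→d13:-→d14:-→d15:-→d16:-→d17:-→d18:-→d19:-→d20:-→d21:-→d22:-→d23:-→d24:H2  best=H2
  add 14.54.212.95/32 -> H0 at depth 32
  add 0.0.0.0/0 -> H4 at depth 0
  add 14.54.212.95/32 -> H3 at depth 32
  add 0.0.0.0/0 -> H4 at depth 0
  - 0.0.0.0/0 clear@0
  ? 14.48.0.2  path d0:-→d1:-→d2:-→d3:-→d4:-→d5:-→d6:-→d7:-→d8:-→d9:-→d10:-→d11:-→d12:H7→d13:-  best=H7
  ? 14.60.158.1  path d0:-→d1:-→d2:-→d3:-→d4:-→d5:-→d6:-→d7:-→d8:-→d9:-→d10:-→d11:-→d12:H7  best=H7
  ? 14.48.0.0  path d0:-→d1:-→d2:-→d3:-→d4:-→d5:-→d6:-→d7:-→d8:-→d9:-→d10:-→d11:-→d12:H7→d13:-  best=H7

== LOOKUPS ==
["H2","H2","H2","H6","H2","H2","H7","H7","H7"]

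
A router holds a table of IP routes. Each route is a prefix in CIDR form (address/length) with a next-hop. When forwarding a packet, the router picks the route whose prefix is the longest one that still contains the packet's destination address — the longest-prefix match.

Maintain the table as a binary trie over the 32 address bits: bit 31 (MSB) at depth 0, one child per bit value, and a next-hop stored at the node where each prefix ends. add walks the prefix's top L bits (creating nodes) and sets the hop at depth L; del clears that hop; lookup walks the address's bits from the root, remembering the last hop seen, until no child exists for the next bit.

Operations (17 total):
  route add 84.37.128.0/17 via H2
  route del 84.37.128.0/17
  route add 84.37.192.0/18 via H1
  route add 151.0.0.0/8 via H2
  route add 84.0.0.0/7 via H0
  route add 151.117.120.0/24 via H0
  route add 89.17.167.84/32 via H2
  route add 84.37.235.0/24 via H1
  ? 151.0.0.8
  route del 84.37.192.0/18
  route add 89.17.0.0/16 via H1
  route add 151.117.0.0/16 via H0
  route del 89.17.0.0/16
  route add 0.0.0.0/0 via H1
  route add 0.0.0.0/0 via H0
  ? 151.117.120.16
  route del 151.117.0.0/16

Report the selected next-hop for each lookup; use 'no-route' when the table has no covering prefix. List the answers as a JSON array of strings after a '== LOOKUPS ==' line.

Apply in order:
  + 84.37.128.0/17 (H2) depth=17
  - 84.37.128.0/17 clear@17
  + 84.37.192.0/18 (H1) depth=18
  + 151.0.0.0/8 (H2) depth=8
  + 84.0.0.0/7 (H0) depth=7
  + 151.117.120.0/24 (H0) depth=24
  + 89.17.167.84/32 (H2) depth=32
  + 84.37.235.0/24 (H1) depth=24
  lookup 151.0.0.8: bits 100101110 walk d0:-→d1:-→d2:-→d3:-→d4:-→d5:-→d6:-→d7:-→d8:H2→d9:- -> H2
  - 84.37.192.0/18 clear@18
  + 89.17.0.0/16 (H1) depth=16
  + 151.117.0.0/16 (H0) depth=16
  - 89.17.0.0/16 clear@16
  + 0.0.0.0/0 (H1) depth=0
  + 0.0.0.0/0 (H0) depth=0
  lookup 151.117.120.16: bits 100101110111010101111000 walk d0:H0→d1:-→d2:-→d3:-→d4:-→d5:-→d6:-→d7:-→d8:H2→d9:-→d10:-→d11:-→d12:-→d13:-→d14:-→d15:-→d16:H0→d17:-→d18:-→d19:-→d20:-→d21:-→d22:-→d23:-→d24:H0 -> H0
  - 151.117.0.0/16 clear@16

== LOOKUPS ==
["H2","H0"]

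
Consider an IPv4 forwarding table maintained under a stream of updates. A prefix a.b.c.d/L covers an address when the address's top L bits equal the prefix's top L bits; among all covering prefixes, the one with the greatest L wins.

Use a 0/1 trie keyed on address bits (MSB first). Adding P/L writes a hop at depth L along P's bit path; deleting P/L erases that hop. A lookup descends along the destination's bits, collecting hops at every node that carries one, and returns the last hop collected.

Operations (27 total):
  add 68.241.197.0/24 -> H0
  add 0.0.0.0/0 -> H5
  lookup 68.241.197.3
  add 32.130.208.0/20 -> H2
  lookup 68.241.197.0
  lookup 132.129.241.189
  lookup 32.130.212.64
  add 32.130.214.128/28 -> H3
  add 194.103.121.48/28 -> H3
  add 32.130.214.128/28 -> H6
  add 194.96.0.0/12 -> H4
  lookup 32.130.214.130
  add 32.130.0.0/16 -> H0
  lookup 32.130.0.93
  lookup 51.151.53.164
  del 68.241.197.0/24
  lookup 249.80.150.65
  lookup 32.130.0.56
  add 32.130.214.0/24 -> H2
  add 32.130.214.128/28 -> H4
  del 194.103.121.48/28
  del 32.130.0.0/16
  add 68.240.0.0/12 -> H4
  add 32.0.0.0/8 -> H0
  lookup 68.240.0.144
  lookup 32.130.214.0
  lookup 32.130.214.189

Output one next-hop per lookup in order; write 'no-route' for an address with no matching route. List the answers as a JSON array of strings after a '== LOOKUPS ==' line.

Trace:
  + 68.241.197.0/24 (H0) depth=24
  + 0.0.0.0/0 (H5) depth=0
  Q 68.241.197.3: descend 010001001111000111000101 ; hops seen [H5,H0] ; pick H0
  + 32.130.208.0/20 (H2) depth=20
  Q 68.241.197.0: descend 010001001111000111000101 ; hops seen [H5,H0] ; pick H0
  Q 132.129.241.189: descend ε ; hops seen [H5] ; pick H5
  Q 32.130.212.64: descend 00100000100000101101 ; hops seen [H5,H2] ; pick H2
  + 32.130.214.128/28 (H3) depth=28
  + 194.103.121.48/28 (H3) depth=28
  + 32.130.214.128/28 (H6) depth=28
  + 194.96.0.0/12 (H4) depth=12
  Q 32.130.214.130: descend 0010000010000010110101101000 ; hops seen [H5,H2,H6] ; pick H6
  + 32.130.0.0/16 (H0) depth=16
  Q 32.130.0.93: descend 0010000010000010 ; hops seen [H5,H0] ; pick H0
  Q 51.151.53.164: descend 001 ; hops seen [H5] ; pick H5
  del 68.241.197.0/24 (clear depth 24)
  Q 249.80.150.65: descend 11 ; hops seen [H5] ; pick H5
  Q 32.130.0.56: descend 0010000010000010 ; hops seen [H5,H0] ; pick H0
  + 32.130.214.0/24 (H2) depth=24
  + 32.130.214.128/28 (H4) depth=28
  del 194.103.121.48/28 (clear depth 28)
  del 32.130.0.0/16 (clear depth 16)
  + 68.240.0.0/12 (H4) depth=12
  + 32.0.0.0/8 (H0) depth=8
  Q 68.240.0.144: descend 010001001111000 ; hops seen [H5,H4] ; pick H4
  Q 32.130.214.0: descend 001000001000001011010110 ; hops seen [H5,H0,H2,H2] ; pick H2
  Q 32.130.214.189: descend 00100000100000101101011010 ; hops seen [H5,H0,H2,H2] ; pick H2

== LOOKUPS ==
["H0","H0","H5","H2","H6","H0","H5","H5","H0","H4","H2","H2"]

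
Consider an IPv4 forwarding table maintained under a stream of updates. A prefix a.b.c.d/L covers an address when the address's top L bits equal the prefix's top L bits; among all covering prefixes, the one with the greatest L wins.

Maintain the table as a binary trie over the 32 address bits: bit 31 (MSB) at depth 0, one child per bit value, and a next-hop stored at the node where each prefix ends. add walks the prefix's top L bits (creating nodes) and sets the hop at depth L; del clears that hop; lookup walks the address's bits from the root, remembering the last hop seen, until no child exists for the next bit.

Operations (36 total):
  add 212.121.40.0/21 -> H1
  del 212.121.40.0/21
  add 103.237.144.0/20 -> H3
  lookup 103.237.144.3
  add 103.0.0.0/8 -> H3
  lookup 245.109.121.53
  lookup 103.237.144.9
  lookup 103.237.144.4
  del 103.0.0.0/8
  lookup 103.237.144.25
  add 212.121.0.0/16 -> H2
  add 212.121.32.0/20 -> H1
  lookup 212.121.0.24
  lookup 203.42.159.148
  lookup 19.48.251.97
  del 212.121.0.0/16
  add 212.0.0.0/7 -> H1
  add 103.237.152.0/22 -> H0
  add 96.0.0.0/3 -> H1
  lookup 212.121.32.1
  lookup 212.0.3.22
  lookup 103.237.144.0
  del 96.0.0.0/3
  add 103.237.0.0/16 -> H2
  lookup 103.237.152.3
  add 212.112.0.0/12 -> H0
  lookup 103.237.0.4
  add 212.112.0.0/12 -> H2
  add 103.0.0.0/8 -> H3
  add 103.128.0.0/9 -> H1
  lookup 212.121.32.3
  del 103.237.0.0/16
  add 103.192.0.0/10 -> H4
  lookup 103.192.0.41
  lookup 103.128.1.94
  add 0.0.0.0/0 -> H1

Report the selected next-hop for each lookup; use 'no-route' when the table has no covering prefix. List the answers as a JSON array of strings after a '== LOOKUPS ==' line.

Apply in order:
  add 212.121.40.0/21 -> H1 at depth 21
  del 212.121.40.0/21 (clear depth 21)
  add 103.237.144.0/20 -> H3 at depth 20
  lookup 103.237.144.3: bits 01100111111011011001 walk d0:-→d1:-→d2:-→d3:-→d4:-→d5:-→d6:-→d7:-→d8:-→d9:-→d10:-→d11:-→d12:-→d13:-→d14:-→d15:-→d16:-→d17:-→d18:-→d19:-→d20:H3 -> H3
  add 103.0.0.0/8 -> H3 at depth 8
  lookup 245.109.121.53: bits 11 walk d0:-→d1:-→d2:- -> no-route
  lookup 103.237.144.9: bits 01100111111011011001 walk d0:-→d1:-→d2:-→d3:-→d4:-→d5:-→d6:-→d7:-→d8:H3→d9:-→d10:-→d11:-→d12:-→d13:-→d14:-→d15:-→d16:-→d17:-→d18:-→d19:-→d20:H3 -> H3
  lookup 103.237.144.4: bits 01100111111011011001 walk d0:-→d1:-→d2:-→d3:-→d4:-→d5:-→d6:-→d7:-→d8:H3→d9:-→d10:-→d11:-→d12:-→d13:-→d14:-→d15:-→d16:-→d17:-→d18:-→d19:-→d20:H3 -> H3
  del 103.0.0.0/8 (clear depth 8)
  lookup 103.237.144.25: bits 01100111111011011001 walk d0:-→d1:-→d2:-→d3:-→d4:-→d5:-→d6:-→d7:-→d8:-→d9:-→d10:-→d11:-→d12:-→d13:-→d14:-→d15:-→d16:-→d17:-→d18:-→d19:-→d20:H3 -> H3
  add 212.121.0.0/16 -> H2 at depth 16
  add 212.121.32.0/20 -> H1 at depth 20
  lookup 212.121.0.24: bits 110101000111100100 walk d0:-→d1:-→d2:-→d3:-→d4:-→d5:-→d6:-→d7:-→d8:-→d9:-→d10:-→d11:-→d12:-→d13:-→d14:-→d15:-→d16:H2→d17:-→d18:- -> H2
  lookup 203.42.159.148: bits 110 walk d0:-→d1:-→d2:-→d3:- -> no-route
  lookup 19.48.251.97: bits 0 walk d0:-→d1:- -> no-route
  del 212.121.0.0/16 (clear depth 16)
  add 212.0.0.0/7 -> H1 at depth 7
  add 103.237.152.0/22 -> H0 at depth 22
  add 96.0.0.0/3 -> H1 at depth 3
  lookup 212.121.32.1: bits 11010100011110010010 walk d0:-→d1:-→d2:-→d3:-→d4:-→d5:-→d6:-→d7:H1→d8:-→d9:-→d10:-→d11:-→d12:-→d13:-→d14:-→d15:-→d16:-→d17:-→d18:-→d19:-→d20:H1 -> H1
  lookup 212.0.3.22: bits 110101000 walk d0:-→d1:-→d2:-→d3:-→d4:-→d5:-→d6:-→d7:H1→d8:-→d9:- -> H1
  lookup 103.237.144.0: bits 01100111111011011001 walk d0:-→d1:-→d2:-→d3:H1→d4:-→d5:-→d6:-→d7:-→d8:-→d9:-→d10:-→d11:-→d12:-→d13:-→d14:-→d15:-→d16:-→d17:-→d18:-→d19:-→d20:H3 -> H3
  del 96.0.0.0/3 (clear depth 3)
  add 103.237.0.0/16 -> H2 at depth 16
  lookup 103.237.152.3: bits 0110011111101101100110 walk d0:-→d1:-→d2:-→d3:-→d4:-→d5:-→d6:-→d7:-→d8:-→d9:-→d10:-→d11:-→d12:-→d13:-→d14:-→d15:-→d16:H2→d17:-→d18:-→d19:-→d20:H3→d21:-→d22:H0 -> H0
  add 212.112.0.0/12 -> H0 at depth 12
  lookup 103.237.0.4: bits 0110011111101101 walk d0:-→d1:-→d2:-→d3:-→d4:-→d5:-→d6:-→d7:-→d8:-→d9:-→d10:-→d11:-→d12:-→d13:-→d14:-→d15:-→d16:H2 -> H2
  add 212.112.0.0/12 -> H2 at depth 12
  add 103.0.0.0/8 -> H3 at depth 8
  add 103.128.0.0/9 -> H1 at depth 9
  lookup 212.121.32.3: bits 11010100011110010010 walk d0:-→d1:-→d2:-→d3:-→d4:-→d5:-→d6:-→d7:H1→d8:-→d9:-→d10:-→d11:-→d12:H2→d13:-→d14:-→d15:-→d16:-→d17:-→d18:-→d19:-→d20:H1 -> H1
  del 103.237.0.0/16 (clear depth 16)
  add 103.192.0.0/10 -> H4 at depth 10
  lookup 103.192.0.41: bits 0110011111 walk d0:-→d1:-→d2:-→d3:-→d4:-→d5:-→d6:-→d7:-→d8:H3→d9:H1→d10:H4 -> H4
  lookup 103.128.1.94: bits 011001111 walk d0:-→d1:-→d2:-→d3:-→d4:-→d5:-→d6:-→d7:-→d8:H3→d9:H1 -> H1
  add 0.0.0.0/0 -> H1 at depth 0

== LOOKUPS ==
["H3","no-route","H3","H3","H3","H2","no-route","no-route","H1","H1","H3","H0","H2","H1","H4","H1"]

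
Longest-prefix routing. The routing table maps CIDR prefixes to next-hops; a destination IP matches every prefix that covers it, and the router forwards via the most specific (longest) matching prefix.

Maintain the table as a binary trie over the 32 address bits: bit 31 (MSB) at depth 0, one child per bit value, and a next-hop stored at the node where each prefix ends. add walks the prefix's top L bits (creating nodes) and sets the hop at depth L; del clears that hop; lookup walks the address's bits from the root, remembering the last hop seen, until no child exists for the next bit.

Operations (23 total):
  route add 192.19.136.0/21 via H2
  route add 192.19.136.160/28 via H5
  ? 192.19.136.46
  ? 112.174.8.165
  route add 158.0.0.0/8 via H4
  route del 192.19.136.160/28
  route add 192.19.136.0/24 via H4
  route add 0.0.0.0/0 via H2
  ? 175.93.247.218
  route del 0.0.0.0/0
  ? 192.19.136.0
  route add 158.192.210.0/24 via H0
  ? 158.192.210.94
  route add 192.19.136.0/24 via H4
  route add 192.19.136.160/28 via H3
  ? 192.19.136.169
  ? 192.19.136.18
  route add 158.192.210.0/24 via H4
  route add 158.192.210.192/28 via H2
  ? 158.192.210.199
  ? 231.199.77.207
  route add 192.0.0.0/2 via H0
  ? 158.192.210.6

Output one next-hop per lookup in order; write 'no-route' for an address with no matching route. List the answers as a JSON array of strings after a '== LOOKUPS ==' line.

Process each operation:
  add 192.19.136.0/21 -> H2 at depth 21
  add 192.19.136.160/28 -> H5 at depth 28
  Q 192.19.136.46: descend 110000000001001110001000 ; hops seen [H2] ; pick H2
  Q 112.174.8.165: descend ε ; hops seen [∅] ; pick no-route
  add 158.0.0.0/8 -> H4 at depth 8
  - 192.19.136.160/28 clear@28
  add 192.19.136.0/24 -> H4 at depth 24
  add 0.0.0.0/0 -> H2 at depth 0
  Q 175.93.247.218: descend 10 ; hops seen [H2] ; pick H2
  - 0.0.0.0/0 clear@0
  Q 192.19.136.0: descend 110000000001001110001000 ; hops seen [H2,H4] ; pick H4
  add 158.192.210.0/24 -> H0 at depth 24
  Q 158.192.210.94: descend 100111101100000011010010 ; hops seen [H4,H0] ; pick H0
  add 192.19.136.0/24 -> H4 at depth 24
  add 192.19.136.160/28 -> H3 at depth 28
  Q 192.19.136.169: descend 1100000000010011100010001010 ; hops seen [H2,H4,H3] ; pick H3
  Q 192.19.136.18: descend 110000000001001110001000 ; hops seen [H2,H4] ; pick H4
  add 158.192.210.0/24 -> H4 at depth 24
  add 158.192.210.192/28 -> H2 at depth 28
  Q 158.192.210.199: descend 1001111011000000110100101100 ; hops seen [H4,H4,H2] ; pick H2
  Q 231.199.77.207: descend 11 ; hops seen [∅] ; pick no-route
  add 192.0.0.0/2 -> H0 at depth 2
  Q 158.192.210.6: descend 100111101100000011010010 ; hops seen [H4,H4] ; pick H4

== LOOKUPS ==
["H2","no-route","H2","H4","H0","H3","H4","H2","no-route","H4"]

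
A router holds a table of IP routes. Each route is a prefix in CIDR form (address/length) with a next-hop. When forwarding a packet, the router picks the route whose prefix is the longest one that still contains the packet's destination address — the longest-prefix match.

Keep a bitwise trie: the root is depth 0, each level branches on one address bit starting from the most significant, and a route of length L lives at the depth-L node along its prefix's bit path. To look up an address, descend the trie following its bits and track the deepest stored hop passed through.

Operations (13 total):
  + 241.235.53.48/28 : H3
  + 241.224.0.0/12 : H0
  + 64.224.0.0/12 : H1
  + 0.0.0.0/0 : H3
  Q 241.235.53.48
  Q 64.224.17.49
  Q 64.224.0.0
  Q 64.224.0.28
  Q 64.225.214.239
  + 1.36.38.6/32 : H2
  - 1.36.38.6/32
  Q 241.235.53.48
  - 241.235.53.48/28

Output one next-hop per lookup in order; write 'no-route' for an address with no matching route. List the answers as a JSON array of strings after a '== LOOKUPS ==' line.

Apply in order:
  + 241.235.53.48/28 (H3) depth=28
  + 241.224.0.0/12 (H0) depth=12
  + 64.224.0.0/12 (H1) depth=12
  + 0.0.0.0/0 (H3) depth=0
  Q 241.235.53.48: descend 1111000111101011001101010011 ; hops seen [H3,H0,H3] ; pick H3
  Q 64.224.17.49: descend 010000001110 ; hops seen [H3,H1] ; pick H1
  Q 64.224.0.0: descend 010000001110 ; hops seen [H3,H1] ; pick H1
  Q 64.224.0.28: descend 010000001110 ; hops seen [H3,H1] ; pick H1
  Q 64.225.214.239: descend 010000001110 ; hops seen [H3,H1] ; pick H1
  + 1.36.38.6/32 (H2) depth=32
  del 1.36.38.6/32 (clear depth 32)
  Q 241.235.53.48: descend 1111000111101011001101010011 ; hops seen [H3,H0,H3] ; pick H3
  del 241.235.53.48/28 (clear depth 28)

== LOOKUPS ==
["H3","H1","H1","H1","H1","H3"]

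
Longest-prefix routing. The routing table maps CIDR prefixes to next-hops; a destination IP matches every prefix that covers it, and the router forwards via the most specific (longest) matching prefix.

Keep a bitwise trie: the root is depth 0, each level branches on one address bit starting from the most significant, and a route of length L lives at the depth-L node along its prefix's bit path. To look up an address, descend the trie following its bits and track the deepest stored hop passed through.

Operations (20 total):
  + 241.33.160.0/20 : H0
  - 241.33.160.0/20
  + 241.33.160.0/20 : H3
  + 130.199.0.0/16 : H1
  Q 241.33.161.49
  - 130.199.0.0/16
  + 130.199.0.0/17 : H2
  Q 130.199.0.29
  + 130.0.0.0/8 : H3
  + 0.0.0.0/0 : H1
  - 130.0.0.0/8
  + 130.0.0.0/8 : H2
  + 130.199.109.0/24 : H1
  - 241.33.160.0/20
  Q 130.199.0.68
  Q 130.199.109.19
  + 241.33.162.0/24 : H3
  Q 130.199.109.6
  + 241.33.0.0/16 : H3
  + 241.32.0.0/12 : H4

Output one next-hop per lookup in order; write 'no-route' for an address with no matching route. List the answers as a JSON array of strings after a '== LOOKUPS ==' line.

Process each operation:
  add 241.33.160.0/20 -> H0 at depth 20
  del 241.33.160.0/20 (clear depth 20)
  add 241.33.160.0/20 -> H3 at depth 20
  add 130.199.0.0/16 -> H1 at depth 16
  ? 241.33.161.49  path d0:-→d1:-→d2:-→d3:-→d4:-→d5:-→d6:-→d7:-→d8:-→d9:-→d10:-→d11:-→d12:-→d13:-→d14:-→d15:-→d16:-→d17:-→d18:-→d19:-→d20:H3  best=H3
  del 130.199.0.0/16 (clear depth 16)
  add 130.199.0.0/17 -> H2 at depth 17
  ? 130.199.0.29  path d0:-→d1:-→d2:-→d3:-→d4:-→d5:-→d6:-→d7:-→d8:-→d9:-→d10:-→d11:-→d12:-→d13:-→d14:-→d15:-→d16:-→d17:H2  best=H2
  add 130.0.0.0/8 -> H3 at depth 8
  add 0.0.0.0/0 -> H1 at depth 0
  del 130.0.0.0/8 (clear depth 8)
  add 130.0.0.0/8 -> H2 at depth 8
  add 130.199.109.0/24 -> H1 at depth 24
  del 241.33.160.0/20 (clear depth 20)
  ? 130.199.0.68  path d0:H1→d1:-→d2:-→d3:-→d4:-→d5:-→d6:-→d7:-→d8:H2→d9:-→d10:-→d11:-→d12:-→d13:-→d14:-→d15:-→d16:-→d17:H2  best=H2
  ? 130.199.109.19  path d0:H1→d1:-→d2:-→d3:-→d4:-→d5:-→d6:-→d7:-→d8:H2→d9:-→d10:-→d11:-→d12:-→d13:-→d14:-→d15:-→d16:-→d17:H2→d18:-→d19:-→d20:-→d21:-→d22:-→d23:-→d24:H1  best=H1
  add 241.33.162.0/24 -> H3 at depth 24
  ? 130.199.109.6  path d0:H1→d1:-→d2:-→d3:-→d4:-→d5:-→d6:-→d7:-→d8:H2→d9:-→d10:-→d11:-→d12:-→d13:-→d14:-→d15:-→d16:-→d17:H2→d18:-→d19:-→d20:-→d21:-→d22:-→d23:-→d24:H1  best=H1
  add 241.33.0.0/16 -> H3 at depth 16
  add 241.32.0.0/12 -> H4 at depth 12

== LOOKUPS ==
["H3","H2","H2","H1","H1"]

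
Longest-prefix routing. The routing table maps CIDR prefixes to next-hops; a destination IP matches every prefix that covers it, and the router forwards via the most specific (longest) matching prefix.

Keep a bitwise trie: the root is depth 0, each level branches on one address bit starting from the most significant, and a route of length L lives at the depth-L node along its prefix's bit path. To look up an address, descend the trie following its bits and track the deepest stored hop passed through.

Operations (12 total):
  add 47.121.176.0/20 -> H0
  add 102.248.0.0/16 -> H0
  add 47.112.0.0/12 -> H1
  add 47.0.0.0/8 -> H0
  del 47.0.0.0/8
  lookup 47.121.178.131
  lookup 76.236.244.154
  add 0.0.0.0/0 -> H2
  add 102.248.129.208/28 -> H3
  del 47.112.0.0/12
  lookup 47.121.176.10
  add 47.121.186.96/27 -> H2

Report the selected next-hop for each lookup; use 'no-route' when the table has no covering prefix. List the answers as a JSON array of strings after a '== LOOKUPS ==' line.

Apply in order:
  + 47.121.176.0/20 (H0) depth=20
  + 102.248.0.0/16 (H0) depth=16
  + 47.112.0.0/12 (H1) depth=12
  + 47.0.0.0/8 (H0) depth=8
  del 47.0.0.0/8 (clear depth 8)
  lookup 47.121.178.131: bits 00101111011110011011 walk d0:-→d1:-→d2:-→d3:-→d4:-→d5:-→d6:-→d7:-→d8:-→d9:-→d10:-→d11:-→d12:H1→d13:-→d14:-→d15:-→d16:-→d17:-→d18:-→d19:-→d20:H0 -> H0
  lookup 76.236.244.154: bits 01 walk d0:-→d1:-→d2:- -> no-route
  + 0.0.0.0/0 (H2) depth=0
  + 102.248.129.208/28 (H3) depth=28
  del 47.112.0.0/12 (clear depth 12)
  lookup 47.121.176.10: bits 00101111011110011011 walk d0:H2→d1:-→d2:-→d3:-→d4:-→d5:-→d6:-→d7:-→d8:-→d9:-→d10:-→d11:-→d12:-→d13:-→d14:-→d15:-→d16:-→d17:-→d18:-→d19:-→d20:H0 -> H0
  + 47.121.186.96/27 (H2) depth=27

== LOOKUPS ==
["H0","no-route","H0"]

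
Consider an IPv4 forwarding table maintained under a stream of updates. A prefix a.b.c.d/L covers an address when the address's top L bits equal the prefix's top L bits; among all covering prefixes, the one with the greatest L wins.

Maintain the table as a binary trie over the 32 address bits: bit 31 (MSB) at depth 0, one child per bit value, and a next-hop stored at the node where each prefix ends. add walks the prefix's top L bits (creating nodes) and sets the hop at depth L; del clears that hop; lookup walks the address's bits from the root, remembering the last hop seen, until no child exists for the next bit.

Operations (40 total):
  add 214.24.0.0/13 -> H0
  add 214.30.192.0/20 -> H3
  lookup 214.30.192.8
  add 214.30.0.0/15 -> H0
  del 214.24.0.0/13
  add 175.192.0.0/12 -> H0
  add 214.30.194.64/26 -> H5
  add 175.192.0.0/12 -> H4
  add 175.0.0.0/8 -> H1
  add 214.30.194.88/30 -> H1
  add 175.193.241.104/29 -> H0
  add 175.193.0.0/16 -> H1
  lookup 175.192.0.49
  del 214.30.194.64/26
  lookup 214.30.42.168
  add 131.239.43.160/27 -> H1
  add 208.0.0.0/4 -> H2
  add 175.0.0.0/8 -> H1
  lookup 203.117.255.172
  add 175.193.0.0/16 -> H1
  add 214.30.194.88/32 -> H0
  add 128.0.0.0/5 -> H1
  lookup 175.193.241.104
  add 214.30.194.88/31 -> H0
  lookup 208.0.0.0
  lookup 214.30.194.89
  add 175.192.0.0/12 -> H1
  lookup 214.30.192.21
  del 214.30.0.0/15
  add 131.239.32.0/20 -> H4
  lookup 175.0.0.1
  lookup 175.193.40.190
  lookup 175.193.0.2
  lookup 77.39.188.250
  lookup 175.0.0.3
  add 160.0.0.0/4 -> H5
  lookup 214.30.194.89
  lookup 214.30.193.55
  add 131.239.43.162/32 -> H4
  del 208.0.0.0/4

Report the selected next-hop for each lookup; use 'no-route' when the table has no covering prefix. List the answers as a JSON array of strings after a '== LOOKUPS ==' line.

Apply in order:
  add 214.24.0.0/13 -> H0 at depth 13
  add 214.30.192.0/20 -> H3 at depth 20
  ? 214.30.192.8  path d0:-→d1:-→d2:-→d3:-→d4:-→d5:-→d6:-→d7:-→d8:-→d9:-→d10:-→d11:-→d12:-→d13:H0→d14:-→d15:-→d16:-→d17:-→d18:-→d19:-→d20:H3  best=H3
  add 214.30.0.0/15 -> H0 at depth 15
  del 214.24.0.0/13 (clear depth 13)
  add 175.192.0.0/12 -> H0 at depth 12
  add 214.30.194.64/26 -> H5 at depth 26
  add 175.192.0.0/12 -> H4 at depth 12
  add 175.0.0.0/8 -> H1 at depth 8
  add 214.30.194.88/30 -> H1 at depth 30
  add 175.193.241.104/29 -> H0 at depth 29
  add 175.193.0.0/16 -> H1 at depth 16
  ? 175.192.0.49  path d0:-→d1:-→d2:-→d3:-→d4:-→d5:-→d6:-→d7:-→d8:H1→d9:-→d10:-→d11:-→d12:H4→d13:-→d14:-→d15:-  best=H4
  del 214.30.194.64/26 (clear depth 26)
  ? 214.30.42.168  path d0:-→d1:-→d2:-→d3:-→d4:-→d5:-→d6:-→d7:-→d8:-→d9:-→d10:-→d11:-→d12:-→d13:-→d14:-→d15:H0→d16:-  best=H0
  add 131.239.43.160/27 -> H1 at depth 27
  add 208.0.0.0/4 -> H2 at depth 4
  add 175.0.0.0/8 -> H1 at depth 8
  ? 203.117.255.172  path d0:-→d1:-→d2:-→d3:-  best=no-route
  add 175.193.0.0/16 -> H1 at depth 16
  add 214.30.194.88/32 -> H0 at depth 32
  add 128.0.0.0/5 -> H1 at depth 5
  ? 175.193.241.104  path d0:-→d1:-→d2:-→d3:-→d4:-→d5:-→d6:-→d7:-→d8:H1→d9:-→d10:-→d11:-→d12:H4→d13:-→d14:-→d15:-→d16:H1→d17:-→d18:-→d19:-→d20:-→d21:-→d22:-→d23:-→d24:-→d25:-→d26:-→d27:-→d28:-→d29:H0  best=H0
  add 214.30.194.88/31 -> H0 at depth 31
  ? 208.0.0.0  path d0:-→d1:-→d2:-→d3:-→d4:H2→d5:-  best=H2
  ? 214.30.194.89  path d0:-→d1:-→d2:-→d3:-→d4:H2→d5:-→d6:-→d7:-→d8:-→d9:-→d10:-→d11:-→d12:-→d13:-→d14:-→d15:H0→d16:-→d17:-→d18:-→d19:-→d20:H3→d21:-→d22:-→d23:-→d24:-→d25:-→d26:-→d27:-→d28:-→d29:-→d30:H1→d31:H0  best=H0
  add 175.192.0.0/12 -> H1 at depth 12
  ? 214.30.192.21  path d0:-→d1:-→d2:-→d3:-→d4:H2→d5:-→d6:-→d7:-→d8:-→d9:-→d10:-→d11:-→d12:-→d13:-→d14:-→d15:H0→d16:-→d17:-→d18:-→d19:-→d20:H3→d21:-→d22:-  best=H3
  del 214.30.0.0/15 (clear depth 15)
  add 131.239.32.0/20 -> H4 at depth 20
  ? 175.0.0.1  path d0:-→d1:-→d2:-→d3:-→d4:-→d5:-→d6:-→d7:-→d8:H1  best=H1
  ? 175.193.40.190  path d0:-→d1:-→d2:-→d3:-→d4:-→d5:-→d6:-→d7:-→d8:H1→d9:-→d10:-→d11:-→d12:H1→d13:-→d14:-→d15:-→d16:H1  best=H1
  ? 175.193.0.2  path d0:-→d1:-→d2:-→d3:-→d4:-→d5:-→d6:-→d7:-→d8:H1→d9:-→d10:-→d11:-→d12:H1→d13:-→d14:-→d15:-→d16:H1  best=H1
  ? 77.39.188.250  path d0:-  best=no-route
  ? 175.0.0.3  path d0:-→d1:-→d2:-→d3:-→d4:-→d5:-→d6:-→d7:-→d8:H1  best=H1
  add 160.0.0.0/4 -> H5 at depth 4
  ? 214.30.194.89  path d0:-→d1:-→d2:-→d3:-→d4:H2→d5:-→d6:-→d7:-→d8:-→d9:-→d10:-→d11:-→d12:-→d13:-→d14:-→d15:-→d16:-→d17:-→d18:-→d19:-→d20:H3→d21:-→d22:-→d23:-→d24:-→d25:-→d26:-→d27:-→d28:-→d29:-→d30:H1→d31:H0  best=H0
  ? 214.30.193.55  path d0:-→d1:-→d2:-→d3:-→d4:H2→d5:-→d6:-→d7:-→d8:-→d9:-→d10:-→d11:-→d12:-→d13:-→d14:-→d15:-→d16:-→d17:-→d18:-→d19:-→d20:H3→d21:-→d22:-  best=H3
  add 131.239.43.162/32 -> H4 at depth 32
  del 208.0.0.0/4 (clear depth 4)

== LOOKUPS ==
["H3","H4","H0","no-route","H0","H2","H0","H3","H1","H1","H1","no-route","H1","H0","H3"]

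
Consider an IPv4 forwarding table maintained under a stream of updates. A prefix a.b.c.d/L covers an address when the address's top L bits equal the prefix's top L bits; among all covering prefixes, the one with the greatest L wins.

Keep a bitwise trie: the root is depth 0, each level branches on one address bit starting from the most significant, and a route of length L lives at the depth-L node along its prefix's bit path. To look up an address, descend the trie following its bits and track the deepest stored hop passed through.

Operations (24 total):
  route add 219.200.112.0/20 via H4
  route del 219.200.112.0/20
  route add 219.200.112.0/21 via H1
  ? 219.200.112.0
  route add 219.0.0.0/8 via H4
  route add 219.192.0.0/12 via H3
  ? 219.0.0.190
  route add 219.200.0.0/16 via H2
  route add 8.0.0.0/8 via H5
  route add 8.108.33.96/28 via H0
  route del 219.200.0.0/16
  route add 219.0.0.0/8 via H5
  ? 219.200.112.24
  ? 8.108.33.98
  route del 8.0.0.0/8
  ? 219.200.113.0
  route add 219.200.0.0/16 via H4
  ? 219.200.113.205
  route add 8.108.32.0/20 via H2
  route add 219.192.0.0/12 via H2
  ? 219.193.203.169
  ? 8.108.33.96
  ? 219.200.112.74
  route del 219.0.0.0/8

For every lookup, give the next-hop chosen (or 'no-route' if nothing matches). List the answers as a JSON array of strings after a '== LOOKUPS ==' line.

Apply in order:
  add 219.200.112.0/20 -> H4 at depth 20
  - 219.200.112.0/20 clear@20
  add 219.200.112.0/21 -> H1 at depth 21
  lookup 219.200.112.0: bits 110110111100100001110 walk d0:-→d1:-→d2:-→d3:-→d4:-→d5:-→d6:-→d7:-→d8:-→d9:-→d10:-→d11:-→d12:-→d13:-→d14:-→d15:-→d16:-→d17:-→d18:-→d19:-→d20:-→d21:H1 -> H1
  add 219.0.0.0/8 -> H4 at depth 8
  add 219.192.0.0/12 -> H3 at depth 12
  lookup 219.0.0.190: bits 11011011 walk d0:-→d1:-→d2:-→d3:-→d4:-→d5:-→d6:-→d7:-→d8:H4 -> H4
  add 219.200.0.0/16 -> H2 at depth 16
  add 8.0.0.0/8 -> H5 at depth 8
  add 8.108.33.96/28 -> H0 at depth 28
  - 219.200.0.0/16 clear@16
  add 219.0.0.0/8 -> H5 at depth 8
  lookup 219.200.112.24: bits 110110111100100001110 walk d0:-→d1:-→d2:-→d3:-→d4:-→d5:-→d6:-→d7:-→d8:H5→d9:-→d10:-→d11:-→d12:H3→d13:-→d14:-→d15:-→d16:-→d17:-→d18:-→d19:-→d20:-→d21:H1 -> H1
  lookup 8.108.33.98: bits 0000100001101100001000010110 walk d0:-→d1:-→d2:-→d3:-→d4:-→d5:-→d6:-→d7:-→d8:H5→d9:-→d10:-→d11:-→d12:-→d13:-→d14:-→d15:-→d16:-→d17:-→d18:-→d19:-→d20:-→d21:-→d22:-→d23:-→d24:-→d25:-→d26:-→d27:-→d28:H0 -> H0
  - 8.0.0.0/8 clear@8
  lookup 219.200.113.0: bits 110110111100100001110 walk d0:-→d1:-→d2:-→d3:-→d4:-→d5:-→d6:-→d7:-→d8:H5→d9:-→d10:-→d11:-→d12:H3→d13:-→d14:-→d15:-→d16:-→d17:-→d18:-→d19:-→d20:-→d21:H1 -> H1
  add 219.200.0.0/16 -> H4 at depth 16
  lookup 219.200.113.205: bits 110110111100100001110 walk d0:-→d1:-→d2:-→d3:-→d4:-→d5:-→d6:-→d7:-→d8:H5→d9:-→d10:-→d11:-→d12:H3→d13:-→d14:-→d15:-→d16:H4→d17:-→d18:-→d19:-→d20:-→d21:H1 -> H1
  add 8.108.32.0/20 -> H2 at depth 20
  add 219.192.0.0/12 -> H2 at depth 12
  lookup 219.193.203.169: bits 110110111100 walk d0:-→d1:-→d2:-→d3:-→d4:-→d5:-→d6:-→d7:-→d8:H5→d9:-→d10:-→d11:-→d12:H2 -> H2
  lookup 8.108.33.96: bits 0000100001101100001000010110 walk d0:-→d1:-→d2:-→d3:-→d4:-→d5:-→d6:-→d7:-→d8:-→d9:-→d10:-→d11:-→d12:-→d13:-→d14:-→d15:-→d16:-→d17:-→d18:-→d19:-→d20:H2→d21:-→d22:-→d23:-→d24:-→d25:-→d26:-→d27:-→d28:H0 -> H0
  lookup 219.200.112.74: bits 110110111100100001110 walk d0:-→d1:-→d2:-→d3:-→d4:-→d5:-→d6:-→d7:-→d8:H5→d9:-→d10:-→d11:-→d12:H2→d13:-→d14:-→d15:-→d16:H4→d17:-→d18:-→d19:-→d20:-→d21:H1 -> H1
  - 219.0.0.0/8 clear@8

== LOOKUPS ==
["H1","H4","H1","H0","H1","H1","H2","H0","H1"]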